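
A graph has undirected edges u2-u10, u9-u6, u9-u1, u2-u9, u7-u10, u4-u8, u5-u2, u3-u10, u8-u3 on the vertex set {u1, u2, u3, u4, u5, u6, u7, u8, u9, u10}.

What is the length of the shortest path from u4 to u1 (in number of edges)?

6

Distance 0: u4.
Distance 1: u8.
Distance 2: u3.
Distance 3: u10.
Distance 4: u2, u7.
Distance 5: u5, u9.
Distance 6: u1, u6 — contains u1.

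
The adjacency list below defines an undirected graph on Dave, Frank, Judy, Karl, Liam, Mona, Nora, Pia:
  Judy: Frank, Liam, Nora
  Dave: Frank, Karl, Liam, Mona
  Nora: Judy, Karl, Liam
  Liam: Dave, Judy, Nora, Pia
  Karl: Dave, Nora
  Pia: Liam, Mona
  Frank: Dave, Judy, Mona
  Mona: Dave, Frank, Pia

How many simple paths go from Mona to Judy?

15

Mona–Dave–Frank–Judy
Mona–Dave–Karl–Nora–Judy
Mona–Dave–Karl–Nora–Liam–Judy
Mona–Dave–Liam–Judy
Mona–Dave–Liam–Nora–Judy
Mona–Frank–Dave–Karl–Nora–Judy
Mona–Frank–Dave–Karl–Nora–Liam–Judy
Mona–Frank–Dave–Liam–Judy
Mona–Frank–Dave–Liam–Nora–Judy
Mona–Frank–Judy
Mona–Pia–Liam–Dave–Frank–Judy
Mona–Pia–Liam–Dave–Karl–Nora–Judy
Mona–Pia–Liam–Judy
Mona–Pia–Liam–Nora–Judy
Mona–Pia–Liam–Nora–Karl–Dave–Frank–Judy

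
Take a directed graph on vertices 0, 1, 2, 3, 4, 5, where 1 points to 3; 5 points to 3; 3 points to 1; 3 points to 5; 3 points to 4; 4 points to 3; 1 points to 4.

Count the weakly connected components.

3

From 0: component {0}.
From 1: component {1, 3, 4, 5}.
From 2: component {2}.
That's 3 components.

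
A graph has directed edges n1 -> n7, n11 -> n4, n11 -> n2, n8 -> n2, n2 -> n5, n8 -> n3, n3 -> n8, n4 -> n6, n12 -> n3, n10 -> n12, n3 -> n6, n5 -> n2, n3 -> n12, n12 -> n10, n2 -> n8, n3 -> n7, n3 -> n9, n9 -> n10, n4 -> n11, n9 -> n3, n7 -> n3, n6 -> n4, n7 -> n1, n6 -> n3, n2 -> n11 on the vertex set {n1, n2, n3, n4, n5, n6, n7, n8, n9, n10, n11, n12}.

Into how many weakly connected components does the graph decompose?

1

From n1: component {n1, n2, n3, n4, n5, n6, n7, n8, n9, n10, n11, n12}.
That's 1 component.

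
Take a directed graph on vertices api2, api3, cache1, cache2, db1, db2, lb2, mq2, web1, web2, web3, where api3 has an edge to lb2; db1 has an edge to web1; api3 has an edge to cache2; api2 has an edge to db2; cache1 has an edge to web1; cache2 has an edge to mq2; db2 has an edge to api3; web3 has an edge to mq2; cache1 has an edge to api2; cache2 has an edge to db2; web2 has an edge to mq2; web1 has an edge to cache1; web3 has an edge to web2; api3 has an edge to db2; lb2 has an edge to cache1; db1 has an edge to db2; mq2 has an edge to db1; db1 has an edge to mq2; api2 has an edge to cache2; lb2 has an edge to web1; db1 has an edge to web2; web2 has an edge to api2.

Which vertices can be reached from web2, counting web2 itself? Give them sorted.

Start at web2.
Its neighbours: api2, mq2.
Then their neighbours: cache2, db1, db2.
Then next layer: api3, web1.
Then next layer: cache1, lb2.
Nothing further is reachable.

api2, api3, cache1, cache2, db1, db2, lb2, mq2, web1, web2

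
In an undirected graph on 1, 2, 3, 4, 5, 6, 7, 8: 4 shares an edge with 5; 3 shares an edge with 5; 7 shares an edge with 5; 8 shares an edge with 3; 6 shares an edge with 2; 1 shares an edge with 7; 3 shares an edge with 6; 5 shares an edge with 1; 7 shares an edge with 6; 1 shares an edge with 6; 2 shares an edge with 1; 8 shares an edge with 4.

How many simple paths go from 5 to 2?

5–1–2
5–1–6–2
5–1–7–6–2
5–3–6–1–2
5–3–6–2
5–3–6–7–1–2
5–4–8–3–6–1–2
5–4–8–3–6–2
5–4–8–3–6–7–1–2
5–7–1–2
5–7–1–6–2
5–7–6–1–2
5–7–6–2

13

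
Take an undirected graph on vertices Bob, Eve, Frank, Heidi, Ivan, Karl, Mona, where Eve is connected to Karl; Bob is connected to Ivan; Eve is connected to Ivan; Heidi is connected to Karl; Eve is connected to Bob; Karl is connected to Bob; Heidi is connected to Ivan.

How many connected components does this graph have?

From Bob: component {Bob, Eve, Heidi, Ivan, Karl}.
From Frank: component {Frank}.
From Mona: component {Mona}.
That's 3 components.

3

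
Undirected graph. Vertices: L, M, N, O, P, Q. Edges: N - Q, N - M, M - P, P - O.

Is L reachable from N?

Explore from N.
Distance 1: reach M, Q.
Distance 2: reach P.
Distance 3: reach O.
The search is exhausted without reaching L; it lies in a different component.

No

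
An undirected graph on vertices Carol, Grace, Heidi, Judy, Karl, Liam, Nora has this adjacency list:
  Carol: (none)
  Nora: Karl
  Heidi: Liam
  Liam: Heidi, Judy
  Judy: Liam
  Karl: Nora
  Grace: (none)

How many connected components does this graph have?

From Carol: component {Carol}.
From Grace: component {Grace}.
From Heidi: component {Heidi, Judy, Liam}.
From Karl: component {Karl, Nora}.
That's 4 components.

4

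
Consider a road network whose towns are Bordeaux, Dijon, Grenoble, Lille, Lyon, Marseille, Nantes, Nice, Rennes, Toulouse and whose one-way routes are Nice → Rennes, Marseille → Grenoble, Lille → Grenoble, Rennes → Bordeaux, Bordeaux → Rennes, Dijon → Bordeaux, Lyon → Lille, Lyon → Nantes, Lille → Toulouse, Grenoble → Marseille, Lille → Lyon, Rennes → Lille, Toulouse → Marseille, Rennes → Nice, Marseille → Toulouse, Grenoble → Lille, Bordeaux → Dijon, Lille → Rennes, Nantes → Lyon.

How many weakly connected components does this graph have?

1

From Bordeaux: component {Bordeaux, Dijon, Grenoble, Lille, Lyon, Marseille, Nantes, Nice, Rennes, Toulouse}.
That's 1 component.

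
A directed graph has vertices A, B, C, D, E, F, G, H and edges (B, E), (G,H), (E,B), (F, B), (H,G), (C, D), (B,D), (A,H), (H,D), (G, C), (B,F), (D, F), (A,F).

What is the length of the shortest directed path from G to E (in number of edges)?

5

Distance 0: G.
Distance 1: C, H.
Distance 2: D.
Distance 3: F.
Distance 4: B.
Distance 5: E — contains E.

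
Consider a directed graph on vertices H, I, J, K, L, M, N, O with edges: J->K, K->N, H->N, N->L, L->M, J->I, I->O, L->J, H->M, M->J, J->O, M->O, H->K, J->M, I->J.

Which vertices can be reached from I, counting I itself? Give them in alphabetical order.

I, J, K, L, M, N, O

Start at I.
Its neighbours: J, O.
Then their neighbours: K, M.
Then next layer: N.
Then next layer: L.
Nothing further is reachable.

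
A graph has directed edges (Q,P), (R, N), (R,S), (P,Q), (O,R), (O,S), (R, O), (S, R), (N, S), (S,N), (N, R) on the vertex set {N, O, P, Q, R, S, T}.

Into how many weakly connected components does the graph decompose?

From N: component {N, O, R, S}.
From P: component {P, Q}.
From T: component {T}.
That's 3 components.

3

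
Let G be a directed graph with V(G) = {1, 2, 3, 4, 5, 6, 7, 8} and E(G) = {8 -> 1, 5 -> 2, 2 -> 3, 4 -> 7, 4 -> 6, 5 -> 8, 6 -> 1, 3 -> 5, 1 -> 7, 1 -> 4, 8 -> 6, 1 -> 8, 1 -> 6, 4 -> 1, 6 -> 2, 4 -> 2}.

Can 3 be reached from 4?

Explore from 4.
Distance 1: reach 1, 2, 6, 7.
Distance 2: reach 3, 8.
Found 3.

Yes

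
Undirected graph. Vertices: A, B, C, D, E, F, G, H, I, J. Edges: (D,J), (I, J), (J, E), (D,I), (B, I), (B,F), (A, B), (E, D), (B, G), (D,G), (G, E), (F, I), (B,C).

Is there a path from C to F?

Explore from C.
Distance 1: reach B.
Distance 2: reach A, F, G, I.
Found F.

Yes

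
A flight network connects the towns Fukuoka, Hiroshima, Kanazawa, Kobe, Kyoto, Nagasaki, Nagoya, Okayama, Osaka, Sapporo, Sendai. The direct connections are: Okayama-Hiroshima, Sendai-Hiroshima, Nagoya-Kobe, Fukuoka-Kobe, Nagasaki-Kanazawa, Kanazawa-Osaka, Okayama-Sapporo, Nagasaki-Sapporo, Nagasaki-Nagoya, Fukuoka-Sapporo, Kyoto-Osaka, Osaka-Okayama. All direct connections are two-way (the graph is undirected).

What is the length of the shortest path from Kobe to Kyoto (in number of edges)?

Distance 0: Kobe.
Distance 1: Fukuoka, Nagoya.
Distance 2: Nagasaki, Sapporo.
Distance 3: Kanazawa, Okayama.
Distance 4: Hiroshima, Osaka.
Distance 5: Kyoto, Sendai — contains Kyoto.

5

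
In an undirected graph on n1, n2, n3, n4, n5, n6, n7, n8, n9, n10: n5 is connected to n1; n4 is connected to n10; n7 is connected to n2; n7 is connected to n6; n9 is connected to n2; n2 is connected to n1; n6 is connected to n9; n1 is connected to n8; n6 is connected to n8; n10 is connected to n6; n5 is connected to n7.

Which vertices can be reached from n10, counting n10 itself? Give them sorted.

n1, n2, n4, n5, n6, n7, n8, n9, n10

Start at n10.
Its neighbours: n4, n6.
Then their neighbours: n7, n8, n9.
Then next layer: n1, n2, n5.
Nothing further is reachable.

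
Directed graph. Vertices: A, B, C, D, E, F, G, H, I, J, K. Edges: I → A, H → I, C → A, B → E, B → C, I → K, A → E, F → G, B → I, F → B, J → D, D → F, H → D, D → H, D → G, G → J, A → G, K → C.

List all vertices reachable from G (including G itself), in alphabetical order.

A, B, C, D, E, F, G, H, I, J, K

Start at G.
Its neighbours: J.
Then their neighbours: D.
Then next layer: F, H.
Then next layer: B, I.
Then next layer: A, C, E, K.
Every vertex is now reached.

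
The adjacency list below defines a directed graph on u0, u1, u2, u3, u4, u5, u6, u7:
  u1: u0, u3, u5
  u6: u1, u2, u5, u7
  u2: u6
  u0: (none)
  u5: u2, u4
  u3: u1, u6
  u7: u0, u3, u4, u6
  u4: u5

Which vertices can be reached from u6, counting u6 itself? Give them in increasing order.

Start at u6.
Its neighbours: u1, u2, u5, u7.
Then their neighbours: u0, u3, u4.
Every vertex is now reached.

u0, u1, u2, u3, u4, u5, u6, u7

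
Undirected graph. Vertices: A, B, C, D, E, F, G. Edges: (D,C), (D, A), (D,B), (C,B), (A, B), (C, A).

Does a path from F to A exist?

No

F has no edges, so nothing is reachable from it.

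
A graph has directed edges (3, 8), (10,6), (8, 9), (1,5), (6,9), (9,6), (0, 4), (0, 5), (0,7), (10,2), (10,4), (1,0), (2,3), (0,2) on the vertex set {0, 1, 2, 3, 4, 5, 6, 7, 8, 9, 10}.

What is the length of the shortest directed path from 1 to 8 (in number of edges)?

Distance 0: 1.
Distance 1: 0, 5.
Distance 2: 2, 4, 7.
Distance 3: 3.
Distance 4: 8 — contains 8.

4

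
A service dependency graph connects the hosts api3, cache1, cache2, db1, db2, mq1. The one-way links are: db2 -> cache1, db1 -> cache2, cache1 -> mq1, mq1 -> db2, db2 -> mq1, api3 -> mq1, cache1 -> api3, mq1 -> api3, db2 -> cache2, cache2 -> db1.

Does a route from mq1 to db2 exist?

Explore from mq1.
Distance 1: reach api3, db2.
Found db2.

Yes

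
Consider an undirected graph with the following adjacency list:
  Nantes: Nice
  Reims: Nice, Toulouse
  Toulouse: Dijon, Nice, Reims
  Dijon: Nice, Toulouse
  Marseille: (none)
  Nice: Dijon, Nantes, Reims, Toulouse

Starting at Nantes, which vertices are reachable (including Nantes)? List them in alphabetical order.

Start at Nantes.
Its neighbours: Nice.
Then their neighbours: Dijon, Reims, Toulouse.
Nothing further is reachable.

Dijon, Nantes, Nice, Reims, Toulouse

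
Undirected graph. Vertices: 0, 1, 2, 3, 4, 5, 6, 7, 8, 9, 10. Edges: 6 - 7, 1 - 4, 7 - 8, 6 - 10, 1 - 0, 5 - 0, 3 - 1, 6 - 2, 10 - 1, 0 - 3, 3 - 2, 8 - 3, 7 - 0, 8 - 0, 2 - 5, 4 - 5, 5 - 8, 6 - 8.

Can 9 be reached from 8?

No

Explore from 8.
Distance 1: reach 0, 3, 5, 6, 7.
Distance 2: reach 1, 2, 4, 10.
The search is exhausted without reaching 9; it lies in a different component.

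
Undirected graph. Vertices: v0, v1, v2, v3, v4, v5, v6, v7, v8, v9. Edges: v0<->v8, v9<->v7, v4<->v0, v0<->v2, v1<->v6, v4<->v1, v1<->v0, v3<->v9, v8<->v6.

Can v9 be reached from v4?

Explore from v4.
Distance 1: reach v0, v1.
Distance 2: reach v2, v6, v8.
The search is exhausted without reaching v9; it lies in a different component.

No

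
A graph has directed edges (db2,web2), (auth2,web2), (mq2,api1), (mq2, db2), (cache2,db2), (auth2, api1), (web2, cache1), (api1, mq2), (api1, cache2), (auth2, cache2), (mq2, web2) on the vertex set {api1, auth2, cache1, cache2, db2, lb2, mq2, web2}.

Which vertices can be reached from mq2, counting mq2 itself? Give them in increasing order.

api1, cache1, cache2, db2, mq2, web2

Start at mq2.
Its neighbours: api1, db2, web2.
Then their neighbours: cache1, cache2.
Nothing further is reachable.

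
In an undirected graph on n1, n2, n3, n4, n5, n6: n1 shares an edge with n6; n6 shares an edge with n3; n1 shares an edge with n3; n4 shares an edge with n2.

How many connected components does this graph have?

3

From n1: component {n1, n3, n6}.
From n2: component {n2, n4}.
From n5: component {n5}.
That's 3 components.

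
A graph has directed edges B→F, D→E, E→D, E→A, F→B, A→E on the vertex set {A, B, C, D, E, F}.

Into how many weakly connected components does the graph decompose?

From A: component {A, D, E}.
From B: component {B, F}.
From C: component {C}.
That's 3 components.

3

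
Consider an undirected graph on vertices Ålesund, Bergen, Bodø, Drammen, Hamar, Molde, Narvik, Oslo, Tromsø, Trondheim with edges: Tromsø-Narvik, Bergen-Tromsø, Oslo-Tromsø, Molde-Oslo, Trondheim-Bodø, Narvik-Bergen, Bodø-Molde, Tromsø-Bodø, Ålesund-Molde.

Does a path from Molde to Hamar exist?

No

Explore from Molde.
Distance 1: reach Ålesund, Bodø, Oslo.
Distance 2: reach Tromsø, Trondheim.
Distance 3: reach Bergen, Narvik.
The search is exhausted without reaching Hamar; it lies in a different component.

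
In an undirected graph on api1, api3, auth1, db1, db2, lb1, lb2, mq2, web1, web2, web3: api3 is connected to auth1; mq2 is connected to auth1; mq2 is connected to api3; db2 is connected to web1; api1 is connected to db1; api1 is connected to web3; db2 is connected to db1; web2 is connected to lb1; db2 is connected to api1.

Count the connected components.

4

From api1: component {api1, db1, db2, web1, web3}.
From api3: component {api3, auth1, mq2}.
From lb1: component {lb1, web2}.
From lb2: component {lb2}.
That's 4 components.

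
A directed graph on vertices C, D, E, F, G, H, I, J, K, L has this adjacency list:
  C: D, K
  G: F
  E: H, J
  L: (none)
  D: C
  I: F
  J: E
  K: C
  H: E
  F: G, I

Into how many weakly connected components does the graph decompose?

From C: component {C, D, K}.
From E: component {E, H, J}.
From F: component {F, G, I}.
From L: component {L}.
That's 4 components.

4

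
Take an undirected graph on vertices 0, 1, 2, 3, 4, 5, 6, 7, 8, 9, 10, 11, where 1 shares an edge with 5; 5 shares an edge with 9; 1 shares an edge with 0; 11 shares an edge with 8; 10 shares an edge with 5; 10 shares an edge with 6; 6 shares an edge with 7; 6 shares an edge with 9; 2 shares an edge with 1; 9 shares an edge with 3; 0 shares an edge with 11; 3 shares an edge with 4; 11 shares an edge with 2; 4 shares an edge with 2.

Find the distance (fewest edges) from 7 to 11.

Distance 0: 7.
Distance 1: 6.
Distance 2: 9, 10.
Distance 3: 3, 5.
Distance 4: 1, 4.
Distance 5: 0, 2.
Distance 6: 11 — contains 11.

6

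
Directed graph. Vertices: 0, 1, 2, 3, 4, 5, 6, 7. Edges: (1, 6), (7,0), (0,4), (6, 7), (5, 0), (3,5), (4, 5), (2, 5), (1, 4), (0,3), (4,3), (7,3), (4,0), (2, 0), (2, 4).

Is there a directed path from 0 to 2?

No

Explore from 0.
Distance 1: reach 3, 4.
Distance 2: reach 5.
The search from 0 is exhausted; no directed path reaches 2.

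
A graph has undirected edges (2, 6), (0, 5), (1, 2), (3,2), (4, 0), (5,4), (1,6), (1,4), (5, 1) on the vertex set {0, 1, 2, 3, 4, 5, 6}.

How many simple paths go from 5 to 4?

3

5–0–4
5–1–4
5–4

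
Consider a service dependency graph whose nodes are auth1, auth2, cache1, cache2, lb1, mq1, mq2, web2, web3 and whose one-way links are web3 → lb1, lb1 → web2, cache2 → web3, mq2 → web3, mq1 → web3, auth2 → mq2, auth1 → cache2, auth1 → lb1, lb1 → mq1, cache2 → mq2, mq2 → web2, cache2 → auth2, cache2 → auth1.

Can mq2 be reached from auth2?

Explore from auth2.
Distance 1: reach mq2.
Found mq2.

Yes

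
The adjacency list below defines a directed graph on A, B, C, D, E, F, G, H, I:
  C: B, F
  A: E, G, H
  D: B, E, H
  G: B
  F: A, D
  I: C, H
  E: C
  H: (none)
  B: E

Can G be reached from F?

Yes

Explore from F.
Distance 1: reach A, D.
Distance 2: reach B, E, G, H.
Found G.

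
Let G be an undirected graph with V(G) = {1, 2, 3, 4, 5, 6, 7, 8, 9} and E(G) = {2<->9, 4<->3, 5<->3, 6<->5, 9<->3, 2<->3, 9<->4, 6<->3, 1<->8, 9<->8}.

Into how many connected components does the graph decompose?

2

From 1: component {1, 2, 3, 4, 5, 6, 8, 9}.
From 7: component {7}.
That's 2 components.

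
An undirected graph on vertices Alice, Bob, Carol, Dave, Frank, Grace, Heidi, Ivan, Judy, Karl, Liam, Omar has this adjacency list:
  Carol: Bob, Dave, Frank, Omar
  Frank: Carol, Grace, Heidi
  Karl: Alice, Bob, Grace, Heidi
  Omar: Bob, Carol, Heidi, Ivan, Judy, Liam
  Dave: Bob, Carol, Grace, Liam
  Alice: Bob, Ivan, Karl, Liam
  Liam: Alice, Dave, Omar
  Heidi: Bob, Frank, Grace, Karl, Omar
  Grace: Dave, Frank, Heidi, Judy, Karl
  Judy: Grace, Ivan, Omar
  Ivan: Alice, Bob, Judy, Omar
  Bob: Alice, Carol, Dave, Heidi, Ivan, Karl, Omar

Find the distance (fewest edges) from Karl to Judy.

2

Distance 0: Karl.
Distance 1: Alice, Bob, Grace, Heidi.
Distance 2: Carol, Dave, Frank, Ivan, Judy, Liam, Omar — contains Judy.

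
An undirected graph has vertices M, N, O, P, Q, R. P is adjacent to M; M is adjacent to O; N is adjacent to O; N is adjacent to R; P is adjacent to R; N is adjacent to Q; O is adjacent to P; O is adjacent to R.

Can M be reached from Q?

Yes

Explore from Q.
Distance 1: reach N.
Distance 2: reach O, R.
Distance 3: reach M, P.
Found M.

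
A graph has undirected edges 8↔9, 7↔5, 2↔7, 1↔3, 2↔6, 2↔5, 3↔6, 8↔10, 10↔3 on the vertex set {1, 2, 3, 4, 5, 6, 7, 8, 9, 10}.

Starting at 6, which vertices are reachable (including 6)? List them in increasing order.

Start at 6.
Its neighbours: 2, 3.
Then their neighbours: 1, 5, 7, 10.
Then next layer: 8.
Then next layer: 9.
Nothing further is reachable.

1, 2, 3, 5, 6, 7, 8, 9, 10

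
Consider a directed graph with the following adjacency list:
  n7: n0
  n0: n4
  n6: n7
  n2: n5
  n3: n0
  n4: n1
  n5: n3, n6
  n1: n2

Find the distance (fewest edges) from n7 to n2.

4

Distance 0: n7.
Distance 1: n0.
Distance 2: n4.
Distance 3: n1.
Distance 4: n2 — contains n2.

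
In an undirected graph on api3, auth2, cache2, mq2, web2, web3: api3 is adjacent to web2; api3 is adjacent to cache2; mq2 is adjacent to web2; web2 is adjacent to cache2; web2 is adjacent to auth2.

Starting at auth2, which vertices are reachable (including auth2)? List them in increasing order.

api3, auth2, cache2, mq2, web2

Start at auth2.
Its neighbours: web2.
Then their neighbours: api3, cache2, mq2.
Nothing further is reachable.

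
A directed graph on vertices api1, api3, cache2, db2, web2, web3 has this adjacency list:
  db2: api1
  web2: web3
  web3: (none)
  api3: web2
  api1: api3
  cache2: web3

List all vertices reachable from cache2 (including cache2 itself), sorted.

cache2, web3

Start at cache2.
Its neighbours: web3.
Nothing further is reachable.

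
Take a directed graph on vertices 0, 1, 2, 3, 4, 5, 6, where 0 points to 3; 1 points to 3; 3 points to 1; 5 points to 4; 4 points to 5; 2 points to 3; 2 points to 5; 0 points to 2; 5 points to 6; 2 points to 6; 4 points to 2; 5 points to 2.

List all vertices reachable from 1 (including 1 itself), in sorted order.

Start at 1.
Its neighbours: 3.
Nothing further is reachable.

1, 3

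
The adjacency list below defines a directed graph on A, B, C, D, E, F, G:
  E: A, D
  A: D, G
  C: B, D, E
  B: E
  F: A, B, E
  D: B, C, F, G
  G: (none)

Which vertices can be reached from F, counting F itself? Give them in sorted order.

Start at F.
Its neighbours: A, B, E.
Then their neighbours: D, G.
Then next layer: C.
Every vertex is now reached.

A, B, C, D, E, F, G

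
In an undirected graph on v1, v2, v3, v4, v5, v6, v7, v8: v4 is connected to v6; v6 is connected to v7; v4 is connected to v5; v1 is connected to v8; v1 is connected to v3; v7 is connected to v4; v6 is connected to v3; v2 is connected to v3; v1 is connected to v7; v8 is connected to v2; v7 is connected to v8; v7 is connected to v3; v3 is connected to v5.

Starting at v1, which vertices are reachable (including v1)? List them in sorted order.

v1, v2, v3, v4, v5, v6, v7, v8

Start at v1.
Its neighbours: v3, v7, v8.
Then their neighbours: v2, v4, v5, v6.
Every vertex is now reached.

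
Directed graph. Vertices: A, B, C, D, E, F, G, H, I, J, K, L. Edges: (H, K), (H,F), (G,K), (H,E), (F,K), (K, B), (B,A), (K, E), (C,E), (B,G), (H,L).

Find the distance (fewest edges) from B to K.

2

Distance 0: B.
Distance 1: A, G.
Distance 2: K — contains K.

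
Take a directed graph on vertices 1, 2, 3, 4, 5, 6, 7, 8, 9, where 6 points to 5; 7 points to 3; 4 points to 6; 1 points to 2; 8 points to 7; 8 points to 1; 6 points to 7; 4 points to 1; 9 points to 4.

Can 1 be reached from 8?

Yes

Explore from 8.
Distance 1: reach 1, 7.
Found 1.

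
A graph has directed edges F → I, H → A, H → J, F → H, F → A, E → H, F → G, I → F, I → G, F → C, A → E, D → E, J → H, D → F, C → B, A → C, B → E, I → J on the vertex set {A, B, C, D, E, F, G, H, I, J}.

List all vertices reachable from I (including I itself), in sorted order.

A, B, C, E, F, G, H, I, J

Start at I.
Its neighbours: F, G, J.
Then their neighbours: A, C, H.
Then next layer: B, E.
Nothing further is reachable.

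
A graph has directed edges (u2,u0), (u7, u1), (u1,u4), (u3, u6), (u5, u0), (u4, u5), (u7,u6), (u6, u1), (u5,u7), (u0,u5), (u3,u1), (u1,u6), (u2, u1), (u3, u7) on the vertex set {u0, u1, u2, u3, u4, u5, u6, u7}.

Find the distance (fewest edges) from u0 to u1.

Distance 0: u0.
Distance 1: u5.
Distance 2: u7.
Distance 3: u1, u6 — contains u1.

3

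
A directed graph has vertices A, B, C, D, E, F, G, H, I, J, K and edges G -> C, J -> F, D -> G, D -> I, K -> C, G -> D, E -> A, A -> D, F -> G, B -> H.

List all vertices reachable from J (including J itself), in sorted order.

Start at J.
Its neighbours: F.
Then their neighbours: G.
Then next layer: C, D.
Then next layer: I.
Nothing further is reachable.

C, D, F, G, I, J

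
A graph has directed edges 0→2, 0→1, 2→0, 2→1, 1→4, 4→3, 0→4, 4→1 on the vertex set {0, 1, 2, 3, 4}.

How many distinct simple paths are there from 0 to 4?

3

0→1→4
0→2→1→4
0→4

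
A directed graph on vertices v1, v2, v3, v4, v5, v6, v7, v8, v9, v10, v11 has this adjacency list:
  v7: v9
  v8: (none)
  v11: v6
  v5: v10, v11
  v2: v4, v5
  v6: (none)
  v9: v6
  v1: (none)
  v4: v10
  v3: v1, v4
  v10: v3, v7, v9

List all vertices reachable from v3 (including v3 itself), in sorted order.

v1, v3, v4, v6, v7, v9, v10

Start at v3.
Its neighbours: v1, v4.
Then their neighbours: v10.
Then next layer: v7, v9.
Then next layer: v6.
Nothing further is reachable.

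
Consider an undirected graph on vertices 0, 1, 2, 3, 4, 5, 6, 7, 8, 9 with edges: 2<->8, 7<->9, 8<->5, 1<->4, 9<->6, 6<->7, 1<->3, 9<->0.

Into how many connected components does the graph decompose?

From 0: component {0, 6, 7, 9}.
From 1: component {1, 3, 4}.
From 2: component {2, 5, 8}.
That's 3 components.

3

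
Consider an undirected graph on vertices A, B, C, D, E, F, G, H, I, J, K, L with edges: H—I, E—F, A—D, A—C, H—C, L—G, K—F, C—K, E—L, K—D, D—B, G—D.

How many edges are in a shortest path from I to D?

Distance 0: I.
Distance 1: H.
Distance 2: C.
Distance 3: A, K.
Distance 4: D, F — contains D.

4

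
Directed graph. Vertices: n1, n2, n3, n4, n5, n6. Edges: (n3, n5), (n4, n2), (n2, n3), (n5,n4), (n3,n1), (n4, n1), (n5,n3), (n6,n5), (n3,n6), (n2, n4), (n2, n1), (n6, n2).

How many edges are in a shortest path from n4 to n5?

3

Distance 0: n4.
Distance 1: n1, n2.
Distance 2: n3.
Distance 3: n5, n6 — contains n5.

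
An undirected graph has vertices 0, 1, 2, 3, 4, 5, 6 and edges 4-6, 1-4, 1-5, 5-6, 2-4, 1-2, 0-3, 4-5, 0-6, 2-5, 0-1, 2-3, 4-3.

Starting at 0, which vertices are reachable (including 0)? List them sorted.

Start at 0.
Its neighbours: 1, 3, 6.
Then their neighbours: 2, 4, 5.
Every vertex is now reached.

0, 1, 2, 3, 4, 5, 6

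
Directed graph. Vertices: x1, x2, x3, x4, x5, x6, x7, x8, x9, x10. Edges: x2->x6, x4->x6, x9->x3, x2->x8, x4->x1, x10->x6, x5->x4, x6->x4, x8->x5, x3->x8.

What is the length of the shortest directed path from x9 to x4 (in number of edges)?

4

Distance 0: x9.
Distance 1: x3.
Distance 2: x8.
Distance 3: x5.
Distance 4: x4 — contains x4.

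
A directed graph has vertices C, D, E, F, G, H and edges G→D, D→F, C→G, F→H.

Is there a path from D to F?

Yes

Explore from D.
Distance 1: reach F.
Found F.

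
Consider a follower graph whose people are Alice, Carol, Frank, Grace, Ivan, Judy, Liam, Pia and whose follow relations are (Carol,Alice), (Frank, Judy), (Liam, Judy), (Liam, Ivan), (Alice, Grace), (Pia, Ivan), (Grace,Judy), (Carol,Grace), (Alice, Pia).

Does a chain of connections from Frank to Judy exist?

Explore from Frank.
Distance 1: reach Judy.
Found Judy.

Yes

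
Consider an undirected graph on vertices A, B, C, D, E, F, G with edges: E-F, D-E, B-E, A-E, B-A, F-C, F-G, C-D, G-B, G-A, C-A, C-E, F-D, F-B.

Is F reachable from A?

Yes

Explore from A.
Distance 1: reach B, C, E, G.
Distance 2: reach D, F.
Found F.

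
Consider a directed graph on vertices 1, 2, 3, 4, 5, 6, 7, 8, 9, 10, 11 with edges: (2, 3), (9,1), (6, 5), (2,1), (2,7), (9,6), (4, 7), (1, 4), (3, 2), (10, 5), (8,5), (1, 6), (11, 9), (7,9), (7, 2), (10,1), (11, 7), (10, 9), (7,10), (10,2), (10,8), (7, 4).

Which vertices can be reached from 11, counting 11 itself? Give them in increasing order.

1, 2, 3, 4, 5, 6, 7, 8, 9, 10, 11

Start at 11.
Its neighbours: 7, 9.
Then their neighbours: 1, 2, 4, 6, 10.
Then next layer: 3, 5, 8.
Every vertex is now reached.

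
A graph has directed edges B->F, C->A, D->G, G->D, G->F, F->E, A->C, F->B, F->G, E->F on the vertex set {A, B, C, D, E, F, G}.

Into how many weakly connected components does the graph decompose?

2

From A: component {A, C}.
From B: component {B, D, E, F, G}.
That's 2 components.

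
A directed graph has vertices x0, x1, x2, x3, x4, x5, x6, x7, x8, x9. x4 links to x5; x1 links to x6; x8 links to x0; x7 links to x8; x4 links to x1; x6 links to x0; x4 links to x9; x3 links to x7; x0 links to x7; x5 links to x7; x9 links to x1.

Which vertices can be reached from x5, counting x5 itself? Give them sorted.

x0, x5, x7, x8

Start at x5.
Its neighbours: x7.
Then their neighbours: x8.
Then next layer: x0.
Nothing further is reachable.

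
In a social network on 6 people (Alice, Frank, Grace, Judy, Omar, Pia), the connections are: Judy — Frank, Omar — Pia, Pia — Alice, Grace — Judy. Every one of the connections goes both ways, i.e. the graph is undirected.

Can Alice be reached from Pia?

Explore from Pia.
Distance 1: reach Alice, Omar.
Found Alice.

Yes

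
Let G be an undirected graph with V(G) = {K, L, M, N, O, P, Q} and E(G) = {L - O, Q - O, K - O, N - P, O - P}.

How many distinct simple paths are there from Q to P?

1

Q–O–P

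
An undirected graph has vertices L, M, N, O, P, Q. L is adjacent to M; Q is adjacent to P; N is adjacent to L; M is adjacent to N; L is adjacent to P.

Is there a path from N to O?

No

Explore from N.
Distance 1: reach L, M.
Distance 2: reach P.
Distance 3: reach Q.
The search is exhausted without reaching O; it lies in a different component.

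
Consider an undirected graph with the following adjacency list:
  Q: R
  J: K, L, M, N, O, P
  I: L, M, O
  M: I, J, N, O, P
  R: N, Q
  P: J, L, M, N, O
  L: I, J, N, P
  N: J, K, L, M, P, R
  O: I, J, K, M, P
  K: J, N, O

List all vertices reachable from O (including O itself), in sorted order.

Start at O.
Its neighbours: I, J, K, M, P.
Then their neighbours: L, N.
Then next layer: R.
Then next layer: Q.
Every vertex is now reached.

I, J, K, L, M, N, O, P, Q, R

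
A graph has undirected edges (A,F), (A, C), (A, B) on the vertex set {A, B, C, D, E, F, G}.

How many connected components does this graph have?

4

From A: component {A, B, C, F}.
From D: component {D}.
From E: component {E}.
From G: component {G}.
That's 4 components.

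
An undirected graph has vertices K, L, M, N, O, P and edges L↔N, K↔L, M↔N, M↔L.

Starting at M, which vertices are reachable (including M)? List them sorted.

K, L, M, N

Start at M.
Its neighbours: L, N.
Then their neighbours: K.
Nothing further is reachable.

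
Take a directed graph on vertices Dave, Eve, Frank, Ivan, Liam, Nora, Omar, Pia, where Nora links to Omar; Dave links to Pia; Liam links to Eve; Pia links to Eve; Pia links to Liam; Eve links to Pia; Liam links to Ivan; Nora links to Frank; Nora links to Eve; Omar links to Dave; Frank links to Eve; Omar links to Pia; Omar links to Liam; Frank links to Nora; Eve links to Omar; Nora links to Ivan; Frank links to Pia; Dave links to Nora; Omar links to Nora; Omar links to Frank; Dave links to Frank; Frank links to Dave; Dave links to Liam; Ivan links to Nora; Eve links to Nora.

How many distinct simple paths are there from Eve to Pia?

19

Eve→Nora→Frank→Dave→Pia
Eve→Nora→Frank→Pia
Eve→Nora→Omar→Dave→Frank→Pia
Eve→Nora→Omar→Dave→Pia
Eve→Nora→Omar→Frank→Dave→Pia
Eve→Nora→Omar→Frank→Pia
Eve→Nora→Omar→Pia
Eve→Omar→Dave→Frank→Pia
... and 11 more.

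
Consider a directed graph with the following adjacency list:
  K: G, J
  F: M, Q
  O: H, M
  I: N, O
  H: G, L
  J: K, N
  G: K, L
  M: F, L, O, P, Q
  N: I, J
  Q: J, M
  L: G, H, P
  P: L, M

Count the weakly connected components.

1

From F: component {F, G, H, I, J, K, L, M, N, O, P, Q}.
That's 1 component.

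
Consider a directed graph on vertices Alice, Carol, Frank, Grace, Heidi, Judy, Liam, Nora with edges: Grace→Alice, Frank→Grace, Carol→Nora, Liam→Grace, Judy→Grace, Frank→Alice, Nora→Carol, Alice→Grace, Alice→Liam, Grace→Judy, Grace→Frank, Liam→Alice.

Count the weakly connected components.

From Alice: component {Alice, Frank, Grace, Judy, Liam}.
From Carol: component {Carol, Nora}.
From Heidi: component {Heidi}.
That's 3 components.

3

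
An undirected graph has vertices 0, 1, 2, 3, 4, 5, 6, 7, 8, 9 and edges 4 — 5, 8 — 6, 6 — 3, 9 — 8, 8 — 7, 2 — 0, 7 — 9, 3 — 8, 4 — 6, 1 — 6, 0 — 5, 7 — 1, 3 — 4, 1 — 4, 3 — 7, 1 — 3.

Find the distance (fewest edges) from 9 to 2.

6

Distance 0: 9.
Distance 1: 7, 8.
Distance 2: 1, 3, 6.
Distance 3: 4.
Distance 4: 5.
Distance 5: 0.
Distance 6: 2 — contains 2.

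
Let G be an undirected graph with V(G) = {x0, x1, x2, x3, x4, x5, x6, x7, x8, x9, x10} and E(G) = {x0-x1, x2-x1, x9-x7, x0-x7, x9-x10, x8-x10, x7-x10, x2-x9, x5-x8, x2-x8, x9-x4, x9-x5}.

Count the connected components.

3

From x0: component {x0, x1, x2, x4, x5, x7, x8, x9, x10}.
From x3: component {x3}.
From x6: component {x6}.
That's 3 components.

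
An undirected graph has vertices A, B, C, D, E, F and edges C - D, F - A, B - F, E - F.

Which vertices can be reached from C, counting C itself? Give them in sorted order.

Start at C.
Its neighbours: D.
Nothing further is reachable.

C, D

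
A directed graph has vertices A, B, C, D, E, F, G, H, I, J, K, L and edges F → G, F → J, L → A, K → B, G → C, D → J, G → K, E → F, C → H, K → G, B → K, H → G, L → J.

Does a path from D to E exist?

No

Explore from D.
Distance 1: reach J.
The search from D is exhausted; no directed path reaches E.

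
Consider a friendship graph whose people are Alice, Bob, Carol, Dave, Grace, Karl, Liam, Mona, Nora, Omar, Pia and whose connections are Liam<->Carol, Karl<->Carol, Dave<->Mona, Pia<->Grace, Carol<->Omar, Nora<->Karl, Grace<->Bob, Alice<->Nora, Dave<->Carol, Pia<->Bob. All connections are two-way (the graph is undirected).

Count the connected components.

From Alice: component {Alice, Carol, Dave, Karl, Liam, Mona, Nora, Omar}.
From Bob: component {Bob, Grace, Pia}.
That's 2 components.

2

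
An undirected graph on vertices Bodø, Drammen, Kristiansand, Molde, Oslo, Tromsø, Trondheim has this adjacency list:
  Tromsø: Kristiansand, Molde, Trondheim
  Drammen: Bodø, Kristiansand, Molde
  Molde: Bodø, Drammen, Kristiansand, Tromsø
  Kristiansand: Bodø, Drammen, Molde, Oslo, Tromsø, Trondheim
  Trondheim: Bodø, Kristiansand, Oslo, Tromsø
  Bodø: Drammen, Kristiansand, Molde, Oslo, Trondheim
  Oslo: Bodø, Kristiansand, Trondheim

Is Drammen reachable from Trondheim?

Explore from Trondheim.
Distance 1: reach Bodø, Kristiansand, Oslo, Tromsø.
Distance 2: reach Drammen, Molde.
Found Drammen.

Yes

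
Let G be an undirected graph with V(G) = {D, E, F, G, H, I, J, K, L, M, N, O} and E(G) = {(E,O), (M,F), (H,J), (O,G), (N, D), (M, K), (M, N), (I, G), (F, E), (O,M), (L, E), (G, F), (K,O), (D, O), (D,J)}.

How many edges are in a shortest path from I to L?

4

Distance 0: I.
Distance 1: G.
Distance 2: F, O.
Distance 3: D, E, K, M.
Distance 4: J, L, N — contains L.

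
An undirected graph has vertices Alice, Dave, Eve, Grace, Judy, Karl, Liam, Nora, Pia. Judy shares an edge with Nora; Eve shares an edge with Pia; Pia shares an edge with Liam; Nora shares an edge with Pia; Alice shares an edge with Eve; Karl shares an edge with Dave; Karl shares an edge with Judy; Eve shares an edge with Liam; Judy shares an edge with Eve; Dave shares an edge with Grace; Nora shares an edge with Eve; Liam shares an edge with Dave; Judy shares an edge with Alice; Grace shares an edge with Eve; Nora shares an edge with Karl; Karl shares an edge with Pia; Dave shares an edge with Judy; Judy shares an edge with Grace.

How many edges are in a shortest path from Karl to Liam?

2

Distance 0: Karl.
Distance 1: Dave, Judy, Nora, Pia.
Distance 2: Alice, Eve, Grace, Liam — contains Liam.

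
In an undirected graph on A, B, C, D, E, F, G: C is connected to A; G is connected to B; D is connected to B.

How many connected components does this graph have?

4

From A: component {A, C}.
From B: component {B, D, G}.
From E: component {E}.
From F: component {F}.
That's 4 components.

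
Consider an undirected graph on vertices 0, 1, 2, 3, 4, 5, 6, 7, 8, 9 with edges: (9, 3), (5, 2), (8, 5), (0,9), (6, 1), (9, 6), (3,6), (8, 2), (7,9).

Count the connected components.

From 0: component {0, 1, 3, 6, 7, 9}.
From 2: component {2, 5, 8}.
From 4: component {4}.
That's 3 components.

3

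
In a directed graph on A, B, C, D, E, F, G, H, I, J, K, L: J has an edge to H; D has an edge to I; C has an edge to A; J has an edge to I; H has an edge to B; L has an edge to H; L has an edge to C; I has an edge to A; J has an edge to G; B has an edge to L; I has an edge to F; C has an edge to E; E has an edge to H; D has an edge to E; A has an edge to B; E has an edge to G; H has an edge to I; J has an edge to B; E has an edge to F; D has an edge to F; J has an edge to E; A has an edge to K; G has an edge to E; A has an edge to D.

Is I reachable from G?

Explore from G.
Distance 1: reach E.
Distance 2: reach F, H.
Distance 3: reach B, I.
Found I.

Yes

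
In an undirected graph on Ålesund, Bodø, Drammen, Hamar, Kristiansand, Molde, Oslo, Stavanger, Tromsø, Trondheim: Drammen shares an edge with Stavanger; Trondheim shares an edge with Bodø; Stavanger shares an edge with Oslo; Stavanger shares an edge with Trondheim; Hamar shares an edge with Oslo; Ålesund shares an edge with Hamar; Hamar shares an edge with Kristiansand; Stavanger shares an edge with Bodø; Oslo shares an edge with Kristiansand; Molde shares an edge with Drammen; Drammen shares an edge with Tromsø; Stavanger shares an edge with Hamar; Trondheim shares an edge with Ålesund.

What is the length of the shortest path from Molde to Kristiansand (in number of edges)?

4

Distance 0: Molde.
Distance 1: Drammen.
Distance 2: Stavanger, Tromsø.
Distance 3: Bodø, Hamar, Oslo, Trondheim.
Distance 4: Ålesund, Kristiansand — contains Kristiansand.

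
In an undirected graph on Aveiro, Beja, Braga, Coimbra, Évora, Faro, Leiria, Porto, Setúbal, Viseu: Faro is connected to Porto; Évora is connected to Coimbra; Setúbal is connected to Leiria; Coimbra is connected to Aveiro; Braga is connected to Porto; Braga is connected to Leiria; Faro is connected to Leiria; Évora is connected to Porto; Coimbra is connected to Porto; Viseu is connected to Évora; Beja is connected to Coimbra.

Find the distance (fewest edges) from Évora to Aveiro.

2

Distance 0: Évora.
Distance 1: Coimbra, Porto, Viseu.
Distance 2: Aveiro, Beja, Braga, Faro — contains Aveiro.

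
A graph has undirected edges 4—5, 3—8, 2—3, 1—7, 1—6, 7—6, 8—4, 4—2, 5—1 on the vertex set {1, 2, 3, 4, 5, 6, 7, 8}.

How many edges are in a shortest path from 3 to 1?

Distance 0: 3.
Distance 1: 2, 8.
Distance 2: 4.
Distance 3: 5.
Distance 4: 1 — contains 1.

4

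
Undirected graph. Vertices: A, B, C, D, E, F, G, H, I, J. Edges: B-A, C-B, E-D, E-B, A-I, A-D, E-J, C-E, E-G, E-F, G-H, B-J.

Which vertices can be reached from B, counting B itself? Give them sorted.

A, B, C, D, E, F, G, H, I, J

Start at B.
Its neighbours: A, C, E, J.
Then their neighbours: D, F, G, I.
Then next layer: H.
Every vertex is now reached.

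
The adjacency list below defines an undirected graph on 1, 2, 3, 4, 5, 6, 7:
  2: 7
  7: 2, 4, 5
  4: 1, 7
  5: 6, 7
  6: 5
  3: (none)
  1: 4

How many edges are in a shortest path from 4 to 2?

2

Distance 0: 4.
Distance 1: 1, 7.
Distance 2: 2, 5 — contains 2.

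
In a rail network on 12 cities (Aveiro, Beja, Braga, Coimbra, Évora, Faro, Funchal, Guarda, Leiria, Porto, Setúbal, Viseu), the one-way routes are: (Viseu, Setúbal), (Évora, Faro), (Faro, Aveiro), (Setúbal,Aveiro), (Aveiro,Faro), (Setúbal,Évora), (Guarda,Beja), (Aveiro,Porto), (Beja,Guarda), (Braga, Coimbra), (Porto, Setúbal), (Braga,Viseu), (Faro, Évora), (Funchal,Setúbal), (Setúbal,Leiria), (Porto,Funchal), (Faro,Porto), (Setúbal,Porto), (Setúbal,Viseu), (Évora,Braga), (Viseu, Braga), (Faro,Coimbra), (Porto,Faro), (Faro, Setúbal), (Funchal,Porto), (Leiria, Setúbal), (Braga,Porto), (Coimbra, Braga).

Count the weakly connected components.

From Aveiro: component {Aveiro, Braga, Coimbra, Évora, Faro, Funchal, Leiria, Porto, Setúbal, Viseu}.
From Beja: component {Beja, Guarda}.
That's 2 components.

2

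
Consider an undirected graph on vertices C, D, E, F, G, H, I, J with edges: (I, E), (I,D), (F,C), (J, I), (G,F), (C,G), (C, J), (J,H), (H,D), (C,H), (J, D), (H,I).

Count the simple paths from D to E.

D–H–C–J–I–E
D–H–I–E
D–H–J–I–E
D–I–E
D–J–C–H–I–E
D–J–H–I–E
D–J–I–E

7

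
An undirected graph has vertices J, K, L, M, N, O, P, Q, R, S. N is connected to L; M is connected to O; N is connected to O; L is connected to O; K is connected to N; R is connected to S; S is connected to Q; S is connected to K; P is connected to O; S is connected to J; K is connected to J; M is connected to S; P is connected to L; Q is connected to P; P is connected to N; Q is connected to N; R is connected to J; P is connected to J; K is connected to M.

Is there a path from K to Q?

Yes

Explore from K.
Distance 1: reach J, M, N, S.
Distance 2: reach L, O, P, Q, R.
Found Q.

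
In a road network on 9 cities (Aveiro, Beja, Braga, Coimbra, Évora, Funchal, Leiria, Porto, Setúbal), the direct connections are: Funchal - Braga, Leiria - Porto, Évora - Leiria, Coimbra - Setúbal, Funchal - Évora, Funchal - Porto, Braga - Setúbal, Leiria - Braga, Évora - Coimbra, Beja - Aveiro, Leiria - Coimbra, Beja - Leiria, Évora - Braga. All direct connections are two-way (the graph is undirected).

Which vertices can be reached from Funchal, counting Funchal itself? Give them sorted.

Start at Funchal.
Its neighbours: Braga, Évora, Porto.
Then their neighbours: Coimbra, Leiria, Setúbal.
Then next layer: Beja.
Then next layer: Aveiro.
Every vertex is now reached.

Aveiro, Beja, Braga, Coimbra, Évora, Funchal, Leiria, Porto, Setúbal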